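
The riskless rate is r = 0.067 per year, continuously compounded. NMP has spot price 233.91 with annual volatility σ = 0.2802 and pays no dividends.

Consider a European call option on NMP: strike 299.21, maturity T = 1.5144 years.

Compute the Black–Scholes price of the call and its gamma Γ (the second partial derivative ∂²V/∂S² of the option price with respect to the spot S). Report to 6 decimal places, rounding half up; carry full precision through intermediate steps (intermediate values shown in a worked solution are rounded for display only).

σ√T = 0.2802·√1.5144 = 0.344817
d₁ = (ln(S/K) + (r+σ²/2)T) / (σ√T) = (ln(233.91/299.21) + (0.067+0.2802²/2)·1.5144) / 0.344817 = (-0.246209 + 0.160914) / 0.344817 = -0.247364
d₂ = d₁ − σ√T = -0.247364 − 0.344817 = -0.592180
e^{−rT} = 0.903513
N(d₁) = 0.402313,  N(d₂) = 0.276865
Call price V = S·N(d₁) − K·e^{−rT}·N(d₂) = 94.105133 − 74.847689 = 19.257444
φ(d₁) = (1/√(2π))·e^{−d₁²/2} = 0.386922
Γ = φ(d₁) / (S·σ·√T) = 0.004797

price = 19.257444
Γ = 0.004797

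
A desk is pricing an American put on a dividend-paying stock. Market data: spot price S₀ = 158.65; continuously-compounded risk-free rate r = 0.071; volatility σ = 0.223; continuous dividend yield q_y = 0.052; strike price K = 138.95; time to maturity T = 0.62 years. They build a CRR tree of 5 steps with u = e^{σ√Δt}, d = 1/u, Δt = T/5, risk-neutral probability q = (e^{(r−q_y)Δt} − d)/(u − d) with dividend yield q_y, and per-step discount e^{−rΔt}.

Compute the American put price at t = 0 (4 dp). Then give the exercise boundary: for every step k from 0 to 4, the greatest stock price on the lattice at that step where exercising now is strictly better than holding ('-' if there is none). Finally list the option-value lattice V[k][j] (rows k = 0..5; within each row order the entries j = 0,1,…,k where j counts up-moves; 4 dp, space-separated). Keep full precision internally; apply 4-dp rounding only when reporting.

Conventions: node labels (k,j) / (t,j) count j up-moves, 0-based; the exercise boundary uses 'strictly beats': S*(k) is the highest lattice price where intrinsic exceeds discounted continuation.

Δt=0.12400  u=1.08169  d=0.92448  q=0.49538  discount=0.99123
step 5 (expiry): payoffs max(K−S,0) = 31.8173 13.5986 0.0000 0.0000 0.0000 0.0000
step 4: (k=4,j=0): S=115.8846, K−S=23.0654, hold=22.5923 ⇒ V=23.0654 exercise | (k=4,j=1): S=135.5916, K−S=3.3584, hold=6.8019 ⇒ V=6.8019 continue | (k=4,j=2): S=158.6500, K−S=0.0000, hold=0.0000 ⇒ V=0.0000 continue | (k=4,j=3): S=185.6296, K−S=0.0000, hold=0.0000 ⇒ V=0.0000 continue | (k=4,j=4): S=217.1973, K−S=0.0000, hold=0.0000 ⇒ V=0.0000 continue  boundary S*=115.8846
step 3: (k=3,j=0): S=125.3514, K−S=13.5986, hold=14.8772 ⇒ V=14.8772 continue | (k=3,j=1): S=146.6684, K−S=0.0000, hold=3.4023 ⇒ V=3.4023 continue | (k=3,j=2): S=171.6104, K−S=0.0000, hold=0.0000 ⇒ V=0.0000 continue | (k=3,j=3): S=200.7940, K−S=0.0000, hold=0.0000 ⇒ V=0.0000 continue  boundary S*=-
step 2: (k=2,j=0): S=135.5916, K−S=3.3584, hold=9.1122 ⇒ V=9.1122 continue | (k=2,j=1): S=158.6500, K−S=0.0000, hold=1.7018 ⇒ V=1.7018 continue | (k=2,j=2): S=185.6296, K−S=0.0000, hold=0.0000 ⇒ V=0.0000 continue  boundary S*=-
step 1: (k=1,j=0): S=146.6684, K−S=0.0000, hold=5.3935 ⇒ V=5.3935 continue | (k=1,j=1): S=171.6104, K−S=0.0000, hold=0.8512 ⇒ V=0.8512 continue  boundary S*=-
step 0: (k=0,j=0): S=158.6500, K−S=0.0000, hold=3.1158 ⇒ V=3.1158 continue  boundary S*=-

price = 3.1158
boundary = - - - - 115.8846
tree:
3.1158
5.3935 0.8512
9.1122 1.7018 0.0000
14.8772 3.4023 0.0000 0.0000
23.0654 6.8019 0.0000 0.0000 0.0000
31.8173 13.5986 0.0000 0.0000 0.0000 0.0000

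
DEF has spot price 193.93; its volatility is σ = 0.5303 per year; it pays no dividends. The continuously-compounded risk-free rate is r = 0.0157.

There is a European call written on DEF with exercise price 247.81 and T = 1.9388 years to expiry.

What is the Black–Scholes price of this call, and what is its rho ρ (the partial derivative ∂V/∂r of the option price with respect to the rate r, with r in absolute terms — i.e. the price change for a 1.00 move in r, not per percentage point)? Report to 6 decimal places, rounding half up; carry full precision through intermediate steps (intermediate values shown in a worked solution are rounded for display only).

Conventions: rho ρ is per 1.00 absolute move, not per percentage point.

σ√T = 0.5303·√1.9388 = 0.738394
d₁ = (ln(S/K) + (r+σ²/2)T) / (σ√T) = (ln(193.93/247.81) + (0.0157+0.5303²/2)·1.9388) / 0.738394 = (-0.245165 + 0.303052) / 0.738394 = 0.078396
d₂ = d₁ − σ√T = 0.078396 − 0.738394 = -0.659998
e^{−rT} = 0.970019
N(d₁) = 0.531243,  N(d₂) = 0.254627
Call price V = S·N(d₁) − K·e^{−rT}·N(d₂) = 103.024025 − 61.207486 = 41.816539
ρ = K·T·e^{−rT}·N(d₂) = 118.669073

price = 41.816539
ρ = 118.669073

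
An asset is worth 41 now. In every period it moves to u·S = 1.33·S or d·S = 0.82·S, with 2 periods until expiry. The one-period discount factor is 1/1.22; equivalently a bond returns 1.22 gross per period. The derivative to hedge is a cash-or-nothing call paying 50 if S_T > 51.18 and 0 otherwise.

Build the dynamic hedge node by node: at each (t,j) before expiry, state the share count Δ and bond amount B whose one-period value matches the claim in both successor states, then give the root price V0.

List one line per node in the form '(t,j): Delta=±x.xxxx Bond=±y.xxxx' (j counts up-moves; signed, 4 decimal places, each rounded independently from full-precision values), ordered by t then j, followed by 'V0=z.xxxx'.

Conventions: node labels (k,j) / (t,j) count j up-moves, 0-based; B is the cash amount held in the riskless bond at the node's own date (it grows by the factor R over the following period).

Since d<R<u, set p* = (R−d)/(u−d) = 0.7843; price each node as the discounted p*-expectation of its children.
Payoffs at expiry: V(2,0)=0.0000, V(2,1)=0.0000, V(2,2)=50.0000
  t=1,j=0: stock 33.6200 → up 44.7146 (V=0.0000), down 27.5684 (V=0.0000). Price 0.0000; hedge Δ=0.0000, bond B=0.0000.
  t=1,j=1: stock 54.5300 → up 72.5249 (V=50.0000), down 44.7146 (V=0.0000). Price 32.1440; hedge Δ=1.7979, bond B=-65.8952.
  t=0,j=0: stock 41.0000 → up 54.5300 (V=32.1440), down 33.6200 (V=0.0000). Price 20.6647; hedge Δ=1.5373, bond B=-42.3627.
Verification: the root portfolio costs Δ(0,0)·S0 + B(0,0) = 20.6647, matching V0.

(0,0): Delta=1.5373 Bond=-42.3627
(1,0): Delta=0.0000 Bond=0.0000
(1,1): Delta=1.7979 Bond=-65.8952
V0=20.6647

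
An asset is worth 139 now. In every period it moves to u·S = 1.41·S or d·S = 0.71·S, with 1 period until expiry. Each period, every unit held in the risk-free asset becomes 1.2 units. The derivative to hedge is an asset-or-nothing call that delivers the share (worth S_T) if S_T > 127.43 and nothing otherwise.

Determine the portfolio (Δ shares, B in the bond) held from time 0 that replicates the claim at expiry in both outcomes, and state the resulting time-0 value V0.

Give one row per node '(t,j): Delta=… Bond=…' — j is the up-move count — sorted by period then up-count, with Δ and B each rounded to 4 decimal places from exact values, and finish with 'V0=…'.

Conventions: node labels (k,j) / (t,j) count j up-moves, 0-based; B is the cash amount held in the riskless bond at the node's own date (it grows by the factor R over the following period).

(0,0): Delta=2.0143 Bond=-165.6582
V0=114.3275

Risk-neutral probability p* = (R−d)/(u−d) = (1.2−0.71)/(1.41−0.71) = 0.7000.
Terminal payoffs: V(1,0)=0.0000, V(1,1)=195.9900
(0,0): S=139.0000. Δ = (V_up−V_dn)/(S_up−S_dn) = (195.9900−0.0000)/(195.9900−98.6900) = 2.0143. V = [p*·195.9900 + (1−p*)·0.0000]/1.2 = 114.3275. B = V − Δ·S = -165.6582.
Check: Δ(0,0)·S0 + B(0,0) = 114.3275 = V0.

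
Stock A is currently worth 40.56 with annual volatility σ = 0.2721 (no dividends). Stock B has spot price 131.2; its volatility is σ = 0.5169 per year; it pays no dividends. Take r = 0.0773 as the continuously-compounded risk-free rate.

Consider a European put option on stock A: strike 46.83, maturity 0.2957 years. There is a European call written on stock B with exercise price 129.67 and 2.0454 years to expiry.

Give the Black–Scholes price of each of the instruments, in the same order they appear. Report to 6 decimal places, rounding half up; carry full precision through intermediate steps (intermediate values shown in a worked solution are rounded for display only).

[stock A put K=46.83]
σ√T = 0.2721·√0.2957 = 0.147963
d₁ = (ln(S/K) + (r+σ²/2)T) / (σ√T) = (ln(40.56/46.83) + (0.0773+0.2721²/2)·0.2957) / 0.147963 = (-0.143742 + 0.033804) / 0.147963 = -0.743005
d₂ = d₁ − σ√T = -0.743005 − 0.147963 = -0.890968
e^{−rT} = 0.977402
N(−d₁) = 0.771261,  N(−d₂) = 0.813527
price = K·e^{−rT}·N(−d₂) − S·N(−d₁) = 37.236522 − 31.282329 = 5.954193
[stock B call K=129.67]
σ√T = 0.5169·√2.0454 = 0.739257
d₁ = (ln(S/K) + (r+σ²/2)T) / (σ√T) = (ln(131.2/129.67) + (0.0773+0.5169²/2)·2.0454) / 0.739257 = (0.011730 + 0.431360) / 0.739257 = 0.599372
d₂ = d₁ − σ√T = 0.599372 − 0.739257 = -0.139885
e^{−rT} = 0.853756
N(d₁) = 0.725538,  N(d₂) = 0.444375
price = S·N(d₁) − K·e^{−rT}·N(d₂) = 95.190536 − 49.195277 = 45.995259

price(stock A put K=46.83) = 5.954193
price(stock B call K=129.67) = 45.995259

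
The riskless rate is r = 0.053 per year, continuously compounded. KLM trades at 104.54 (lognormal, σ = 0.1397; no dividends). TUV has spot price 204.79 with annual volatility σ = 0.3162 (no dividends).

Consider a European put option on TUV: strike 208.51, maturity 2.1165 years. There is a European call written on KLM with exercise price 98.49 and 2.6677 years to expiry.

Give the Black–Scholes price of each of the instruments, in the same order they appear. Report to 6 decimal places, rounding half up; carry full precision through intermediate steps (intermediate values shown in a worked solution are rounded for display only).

[TUV put K=208.51]
σ√T = 0.3162·√2.1165 = 0.460014
d₁ = (ln(S/K) + (r+σ²/2)T) / (σ√T) = (ln(204.79/208.51) + (0.053+0.3162²/2)·2.1165) / 0.460014 = (-0.018002 + 0.217981) / 0.460014 = 0.434724
d₂ = d₁ − σ√T = 0.434724 − 0.460014 = -0.025290
e^{−rT} = 0.893888
N(−d₁) = 0.331881,  N(−d₂) = 0.510088
price = K·e^{−rT}·N(−d₂) − S·N(−d₁) = 95.072618 − 67.966010 = 27.106608
[KLM call K=98.49]
σ√T = 0.1397·√2.6677 = 0.228173
d₁ = (ln(S/K) + (r+σ²/2)T) / (σ√T) = (ln(104.54/98.49) + (0.053+0.1397²/2)·2.6677) / 0.228173 = (0.059615 + 0.167420) / 0.228173 = 0.995008
d₂ = d₁ − σ√T = 0.995008 − 0.228173 = 0.766835
e^{−rT} = 0.868152
N(d₁) = 0.840134,  N(d₂) = 0.778410
price = S·N(d₁) − K·e^{−rT}·N(d₂) = 87.827599 − 66.557437 = 21.270162

price(TUV put K=208.51) = 27.106608
price(KLM call K=98.49) = 21.270162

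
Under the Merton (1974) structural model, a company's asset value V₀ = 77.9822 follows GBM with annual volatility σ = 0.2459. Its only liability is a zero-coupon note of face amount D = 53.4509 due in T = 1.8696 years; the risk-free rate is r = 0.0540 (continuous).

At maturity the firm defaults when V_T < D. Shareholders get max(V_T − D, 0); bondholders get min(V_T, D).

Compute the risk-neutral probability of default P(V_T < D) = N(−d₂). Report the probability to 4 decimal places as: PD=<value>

With assets at 77.9822 and a single debt payment of 53.4509 at 1.8696 years:
d₁ = [ln(V₀/D) + (r + σ²/2)T] / (σ√T)
   = [ln(77.9822/53.4509) + (0.0540 + 0.5·0.2459²)·1.8696] / (0.2459·√1.8696)
   = [0.377717 + 0.157483] / 0.336227 = 1.591780
d₂ = d₁ − σ√T = 1.591780 − 0.336227 = 1.255553
risk-neutral PD = N(−d₂) = N(-1.255553) = 0.104639

PD=0.1046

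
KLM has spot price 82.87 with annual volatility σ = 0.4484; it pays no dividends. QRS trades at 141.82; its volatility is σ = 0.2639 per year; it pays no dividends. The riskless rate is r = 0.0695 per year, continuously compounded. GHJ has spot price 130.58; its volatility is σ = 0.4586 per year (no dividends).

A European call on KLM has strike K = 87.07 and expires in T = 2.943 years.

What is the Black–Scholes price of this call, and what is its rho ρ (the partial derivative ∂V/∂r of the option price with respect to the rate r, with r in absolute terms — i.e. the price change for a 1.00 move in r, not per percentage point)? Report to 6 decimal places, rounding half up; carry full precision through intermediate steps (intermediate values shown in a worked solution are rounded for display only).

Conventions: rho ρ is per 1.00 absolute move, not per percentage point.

σ√T = 0.4484·√2.943 = 0.769238
d₁ = (ln(S/K) + (r+σ²/2)T) / (σ√T) = (ln(82.87/87.07) + (0.0695+0.4484²/2)·2.943) / 0.769238 = (-0.049439 + 0.500402) / 0.769238 = 0.586246
d₂ = d₁ − σ√T = 0.586246 − 0.769238 = -0.182992
e^{−rT} = 0.815023
N(d₁) = 0.721145,  N(d₂) = 0.427402
Call price V = S·N(d₁) − K·e^{−rT}·N(d₂) = 59.761280 − 30.330204 = 29.431076
ρ = K·T·e^{−rT}·N(d₂) = 89.261792

price = 29.431076
ρ = 89.261792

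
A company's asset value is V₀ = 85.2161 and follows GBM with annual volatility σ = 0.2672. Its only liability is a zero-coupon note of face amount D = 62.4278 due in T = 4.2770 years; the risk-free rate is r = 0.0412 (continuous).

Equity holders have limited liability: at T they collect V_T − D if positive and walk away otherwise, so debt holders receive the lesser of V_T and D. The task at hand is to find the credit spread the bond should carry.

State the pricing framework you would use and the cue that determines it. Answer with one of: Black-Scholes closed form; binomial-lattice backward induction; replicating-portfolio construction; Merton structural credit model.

framework: Merton structural credit model

Key observation: a levered firm with one bullet debt due at 4.2770 years is the canonical structural-credit setup: equity is a call on the firm's assets struck at the face value.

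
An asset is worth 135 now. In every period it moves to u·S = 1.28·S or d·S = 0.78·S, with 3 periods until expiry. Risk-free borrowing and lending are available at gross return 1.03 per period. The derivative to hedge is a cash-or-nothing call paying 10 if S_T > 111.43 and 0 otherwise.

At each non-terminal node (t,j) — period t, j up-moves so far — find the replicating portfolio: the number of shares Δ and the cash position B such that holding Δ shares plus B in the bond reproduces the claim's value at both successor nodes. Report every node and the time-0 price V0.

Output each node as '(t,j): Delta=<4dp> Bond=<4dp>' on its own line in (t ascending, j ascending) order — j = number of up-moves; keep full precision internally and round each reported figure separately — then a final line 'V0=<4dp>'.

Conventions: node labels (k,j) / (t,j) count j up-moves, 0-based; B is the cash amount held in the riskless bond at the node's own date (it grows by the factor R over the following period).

Under the risk-neutral measure, an up-move has probability p* = (R−d)/(u−d) = 0.5000 and values discount at R = 1.03.
Expiry values: V(3,0)=0.0000, V(3,1)=0.0000, V(3,2)=10.0000, V(3,3)=10.0000
(2,0): S=82.1340. Δ = (V_up−V_dn)/(S_up−S_dn) = (0.0000−0.0000)/(105.1315−64.0645) = 0.0000. V = [p*·0.0000 + (1−p*)·0.0000]/1.03 = 0.0000. B = V − Δ·S = 0.0000.
(2,1): S=134.7840. Δ = (V_up−V_dn)/(S_up−S_dn) = (10.0000−0.0000)/(172.5235−105.1315) = 0.1484. V = [p*·10.0000 + (1−p*)·0.0000]/1.03 = 4.8544. B = V − Δ·S = -15.1456.
(2,2): S=221.1840. Δ = (V_up−V_dn)/(S_up−S_dn) = (10.0000−10.0000)/(283.1155−172.5235) = 0.0000. V = [p*·10.0000 + (1−p*)·10.0000]/1.03 = 9.7087. B = V − Δ·S = 9.7087.
(1,0): S=105.3000. Δ = (V_up−V_dn)/(S_up−S_dn) = (4.8544−0.0000)/(134.7840−82.1340) = 0.0922. V = [p*·4.8544 + (1−p*)·0.0000]/1.03 = 2.3565. B = V − Δ·S = -7.3522.
(1,1): S=172.8000. Δ = (V_up−V_dn)/(S_up−S_dn) = (9.7087−4.8544)/(221.1840−134.7840) = 0.0562. V = [p*·9.7087 + (1−p*)·4.8544]/1.03 = 7.0695. B = V − Δ·S = -2.6393.
(0,0): S=135.0000. Δ = (V_up−V_dn)/(S_up−S_dn) = (7.0695−2.3565)/(172.8000−105.3000) = 0.0698. V = [p*·7.0695 + (1−p*)·2.3565]/1.03 = 4.5757. B = V − Δ·S = -4.8503.
Verification: the root portfolio costs Δ(0,0)·S0 + B(0,0) = 4.5757, matching V0.

(0,0): Delta=0.0698 Bond=-4.8503
(1,0): Delta=0.0922 Bond=-7.3522
(1,1): Delta=0.0562 Bond=-2.6393
(2,0): Delta=0.0000 Bond=0.0000
(2,1): Delta=0.1484 Bond=-15.1456
(2,2): Delta=0.0000 Bond=9.7087
V0=4.5757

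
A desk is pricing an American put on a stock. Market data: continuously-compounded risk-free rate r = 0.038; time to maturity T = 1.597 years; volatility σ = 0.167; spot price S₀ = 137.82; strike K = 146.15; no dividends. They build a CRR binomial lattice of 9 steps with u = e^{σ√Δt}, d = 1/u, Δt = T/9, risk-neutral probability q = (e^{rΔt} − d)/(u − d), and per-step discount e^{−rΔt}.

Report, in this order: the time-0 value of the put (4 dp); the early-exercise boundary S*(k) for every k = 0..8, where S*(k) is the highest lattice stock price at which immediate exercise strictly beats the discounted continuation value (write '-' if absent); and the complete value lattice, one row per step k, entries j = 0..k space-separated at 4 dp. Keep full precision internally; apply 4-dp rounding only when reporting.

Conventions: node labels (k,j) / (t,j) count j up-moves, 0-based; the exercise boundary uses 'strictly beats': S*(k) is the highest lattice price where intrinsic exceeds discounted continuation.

Δt=0.17744, u=1.07288, d=0.93207, q=0.53047, disc=e^(-rΔt)=0.99328
k=9 terminal: V=max(K-S,0) → 72.9773 61.9229 49.1984 34.5516 17.6921 0.0000 0.0000 0.0000 0.0000 0.0000
k=8: j=0 S=78.5056 intr=67.6444 cont=66.6623 V=67.6444[EX]; j=1 S=90.3657 intr=55.7843 cont=54.8022 V=55.7843[EX]; j=2 S=104.0175 intr=42.1325 cont=41.1503 V=42.1325[EX]; j=3 S=119.7317 intr=26.4183 cont=25.4361 V=26.4183[EX]; j=4 S=137.8200 intr=8.3300 cont=8.2512 V=8.3300[EX]; j=5 S=158.6409 intr=0.0000 cont=0.0000 V=0.0000[hold]; j=6 S=182.6073 intr=0.0000 cont=0.0000 V=0.0000[hold]; j=7 S=210.1943 intr=0.0000 cont=0.0000 V=0.0000[hold]; j=8 S=241.9491 intr=0.0000 cont=0.0000 V=0.0000[hold]  S*(8)=137.8200
k=7: j=0 S=84.2271 intr=61.9229 cont=60.9407 V=61.9229[EX]; j=1 S=96.9516 intr=49.1984 cont=48.2163 V=49.1984[EX]; j=2 S=111.5984 intr=34.5516 cont=33.5695 V=34.5516[EX]; j=3 S=128.4579 intr=17.6921 cont=16.7100 V=17.6921[EX]; j=4 S=147.8644 intr=0.0000 cont=3.8849 V=3.8849[hold]; j=5 S=170.2028 intr=0.0000 cont=0.0000 V=0.0000[hold]; j=6 S=195.9158 intr=0.0000 cont=0.0000 V=0.0000[hold]; j=7 S=225.5135 intr=0.0000 cont=0.0000 V=0.0000[hold]  S*(7)=128.4579
k=6: j=0 S=90.3657 intr=55.7843 cont=54.8022 V=55.7843[EX]; j=1 S=104.0175 intr=42.1325 cont=41.1503 V=42.1325[EX]; j=2 S=119.7317 intr=26.4183 cont=25.4361 V=26.4183[EX]; j=3 S=137.8200 intr=8.3300 cont=10.2982 V=10.2982[hold]; j=4 S=158.6409 intr=0.0000 cont=1.8118 V=1.8118[hold]; j=5 S=182.6073 intr=0.0000 cont=0.0000 V=0.0000[hold]; j=6 S=210.1943 intr=0.0000 cont=0.0000 V=0.0000[hold]  S*(6)=119.7317
k=5: j=0 S=96.9516 intr=49.1984 cont=48.2163 V=49.1984[EX]; j=1 S=111.5984 intr=34.5516 cont=33.5695 V=34.5516[EX]; j=2 S=128.4579 intr=17.6921 cont=17.7470 V=17.7470[hold]; j=3 S=147.8644 intr=0.0000 cont=5.7575 V=5.7575[hold]; j=4 S=170.2028 intr=0.0000 cont=0.8450 V=0.8450[hold]; j=5 S=195.9158 intr=0.0000 cont=0.0000 V=0.0000[hold]  S*(5)=111.5984
k=4: j=0 S=104.0175 intr=42.1325 cont=41.1503 V=42.1325[EX]; j=1 S=119.7317 intr=26.4183 cont=25.4650 V=26.4183[EX]; j=2 S=137.8200 intr=8.3300 cont=11.3104 V=11.3104[hold]; j=3 S=158.6409 intr=0.0000 cont=3.1304 V=3.1304[hold]; j=4 S=182.6073 intr=0.0000 cont=0.3941 V=0.3941[hold]  S*(4)=119.7317
k=3: j=0 S=111.5984 intr=34.5516 cont=33.5695 V=34.5516[EX]; j=1 S=128.4579 intr=17.6921 cont=18.2803 V=18.2803[hold]; j=2 S=147.8644 intr=0.0000 cont=6.9243 V=6.9243[hold]; j=3 S=170.2028 intr=0.0000 cont=1.6676 V=1.6676[hold]  S*(3)=111.5984
k=2: j=0 S=119.7317 intr=26.4183 cont=25.7460 V=26.4183[EX]; j=1 S=137.8200 intr=8.3300 cont=12.1740 V=12.1740[hold]; j=2 S=158.6409 intr=0.0000 cont=4.1080 V=4.1080[hold]  S*(2)=119.7317
k=1: j=0 S=128.4579 intr=17.6921 cont=18.7353 V=18.7353[hold]; j=1 S=147.8644 intr=0.0000 cont=7.8422 V=7.8422[hold]  S*(1)=-
k=0: j=0 S=137.8200 intr=8.3300 cont=12.8698 V=12.8698[hold]  S*(0)=-

price = 12.8698
boundary = - - 119.7317 111.5984 119.7317 111.5984 119.7317 128.4579 137.8200
tree:
12.8698
18.7353 7.8422
26.4183 12.1740 4.1080
34.5516 18.2803 6.9243 1.6676
42.1325 26.4183 11.3104 3.1304 0.3941
49.1984 34.5516 17.7470 5.7575 0.8450 0.0000
55.7843 42.1325 26.4183 10.2982 1.8118 0.0000 0.0000
61.9229 49.1984 34.5516 17.6921 3.8849 0.0000 0.0000 0.0000
67.6444 55.7843 42.1325 26.4183 8.3300 0.0000 0.0000 0.0000 0.0000
72.9773 61.9229 49.1984 34.5516 17.6921 0.0000 0.0000 0.0000 0.0000 0.0000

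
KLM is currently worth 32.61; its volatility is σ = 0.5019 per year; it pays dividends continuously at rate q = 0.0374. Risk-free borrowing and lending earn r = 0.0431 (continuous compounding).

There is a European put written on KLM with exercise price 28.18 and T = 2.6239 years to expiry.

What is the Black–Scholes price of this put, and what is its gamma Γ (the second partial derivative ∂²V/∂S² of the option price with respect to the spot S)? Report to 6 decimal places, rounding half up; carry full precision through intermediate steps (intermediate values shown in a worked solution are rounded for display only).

σ√T = 0.5019·√2.6239 = 0.813001
d₁ = (ln(S/K) + (r−q+σ²/2)T) / (σ√T) = (ln(32.61/28.18) + (0.0431−0.0374+0.5019²/2)·2.6239) / 0.813001 = (0.146006 + 0.345441) / 0.813001 = 0.604486
d₂ = d₁ − σ√T = 0.604486 − 0.813001 = -0.208514
e^{−rT} = 0.893070
e^{−qT} = 0.906528
N(−d₁) = 0.272760,  N(−d₂) = 0.582586
Put price V = K·e^{−rT}·N(−d₂) − S·e^{−qT}·N(−d₁) = 14.661785 − 8.063300 = 6.598485
φ(d₁) = (1/√(2π))·e^{−d₁²/2} = 0.332326
Γ = e^{−qT}·φ(d₁) / (S·σ·√T) = 0.011363

price = 6.598485
Γ = 0.011363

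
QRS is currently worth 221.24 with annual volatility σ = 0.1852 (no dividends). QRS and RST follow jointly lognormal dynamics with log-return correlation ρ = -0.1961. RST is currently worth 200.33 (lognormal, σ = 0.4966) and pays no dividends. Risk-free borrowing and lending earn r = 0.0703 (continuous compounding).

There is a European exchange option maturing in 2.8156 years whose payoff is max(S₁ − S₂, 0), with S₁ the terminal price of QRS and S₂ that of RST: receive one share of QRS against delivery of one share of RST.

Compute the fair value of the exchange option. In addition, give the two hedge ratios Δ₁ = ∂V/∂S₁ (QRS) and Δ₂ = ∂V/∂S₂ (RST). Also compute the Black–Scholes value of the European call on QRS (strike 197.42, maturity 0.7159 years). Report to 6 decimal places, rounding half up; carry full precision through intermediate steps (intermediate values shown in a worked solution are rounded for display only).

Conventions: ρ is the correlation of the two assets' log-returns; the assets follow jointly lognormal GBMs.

exchange price = 87.431038
Δ1 = 0.718183
Δ2 = -0.356710
price(QRS call K=197.42) = 35.930624

σ_eff = √(σ₁² + σ₂² − 2ρσ₁σ₂) = √(0.1852² + 0.4966² − 2·-0.1961·0.1852·0.4966) = 0.563011
d₁ = (ln(S₁/S₂) + (q₂ − q₁ + σ_eff²/2)T) / (σ_eff√T) = (ln(221.24/200.33) + (0.0 − 0.0 + 0.158491)·2.8156) / 0.944718 = 0.577451
d₂ = d₁ − σ_eff√T = 0.577451 − 0.944718 = -0.367267
N(d₁) = 0.718183,  N(d₂) = 0.356710
V = S₁·e^{−q₁T}·N(d₁) − S₂·e^{−q₂T}·N(d₂) = 158.890707 − 71.459668 = 87.431038
Δ₁ = e^{−q₁T}·N(d₁) = 0.718183;  Δ₂ = −e^{−q₂T}·N(d₂) = -0.356710
[vanilla: QRS call K=197.42]
σ√T = 0.1852·√0.7159 = 0.156699
d₁ = (ln(S/K) + (r+σ²/2)T) / (σ√T) = (ln(221.24/197.42) + (0.0703+0.1852²/2)·0.7159) / 0.156699 = (0.113915 + 0.062605) / 0.156699 = 1.126487
d₂ = d₁ − σ√T = 1.126487 − 0.156699 = 0.969788
e^{−rT} = 0.950918
N(d₁) = 0.870020,  N(d₂) = 0.833924
price = S·N(d₁) − K·e^{−rT}·N(d₂) = 192.483284 − 156.552659 = 35.930624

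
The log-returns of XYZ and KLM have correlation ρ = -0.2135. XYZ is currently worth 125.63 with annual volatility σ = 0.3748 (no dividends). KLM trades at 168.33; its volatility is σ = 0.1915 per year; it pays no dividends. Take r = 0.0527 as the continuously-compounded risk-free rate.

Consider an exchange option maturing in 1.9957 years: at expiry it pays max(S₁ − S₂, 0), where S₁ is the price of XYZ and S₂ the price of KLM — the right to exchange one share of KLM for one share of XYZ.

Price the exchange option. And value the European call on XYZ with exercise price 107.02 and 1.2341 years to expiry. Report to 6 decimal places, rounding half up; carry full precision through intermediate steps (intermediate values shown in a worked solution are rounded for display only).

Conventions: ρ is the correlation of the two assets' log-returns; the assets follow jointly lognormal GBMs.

σ_eff = √(σ₁² + σ₂² − 2ρσ₁σ₂) = √(0.3748² + 0.1915² − 2·-0.2135·0.3748·0.1915) = 0.455845
d₁ = (ln(S₁/S₂) + (q₂ − q₁ + σ_eff²/2)T) / (σ_eff√T) = (ln(125.63/168.33) + (0.0 − 0.0 + 0.103897)·1.9957) / 0.643969 = -0.132362
d₂ = d₁ − σ_eff√T = -0.132362 − 0.643969 = -0.776331
N(d₁) = 0.447349,  N(d₂) = 0.218777
V = S₁·e^{−q₁T}·N(d₁) − S₂·e^{−q₂T}·N(d₂) = 56.200445 − 36.826682 = 19.373762
[vanilla: XYZ call K=107.02]
σ√T = 0.3748·√1.2341 = 0.416366
d₁ = (ln(S/K) + (r+σ²/2)T) / (σ√T) = (ln(125.63/107.02) + (0.0527+0.3748²/2)·1.2341) / 0.416366 = (0.160325 + 0.151717) / 0.416366 = 0.749444
d₂ = d₁ − σ√T = 0.749444 − 0.416366 = 0.333078
e^{−rT} = 0.937033
N(d₁) = 0.773205,  N(d₂) = 0.630462
price = S·N(d₁) − K·e^{−rT}·N(d₂) = 97.137758 − 63.223551 = 33.914206

exchange price = 19.373762
price(XYZ call K=107.02) = 33.914206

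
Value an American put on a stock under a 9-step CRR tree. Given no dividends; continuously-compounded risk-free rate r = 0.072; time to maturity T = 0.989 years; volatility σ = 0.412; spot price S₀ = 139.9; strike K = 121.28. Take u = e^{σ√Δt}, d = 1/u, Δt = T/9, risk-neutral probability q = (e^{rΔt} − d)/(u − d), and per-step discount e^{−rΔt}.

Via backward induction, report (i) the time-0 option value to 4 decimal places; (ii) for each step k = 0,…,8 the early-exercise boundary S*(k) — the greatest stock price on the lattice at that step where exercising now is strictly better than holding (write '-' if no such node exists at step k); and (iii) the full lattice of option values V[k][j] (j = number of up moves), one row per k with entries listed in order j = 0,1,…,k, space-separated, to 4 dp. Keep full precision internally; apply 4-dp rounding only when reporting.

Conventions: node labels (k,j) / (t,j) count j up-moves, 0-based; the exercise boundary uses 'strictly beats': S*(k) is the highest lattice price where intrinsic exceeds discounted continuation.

Δt=0.10989  u=1.14634  d=0.87234  q=0.49490  discount=0.99212
step 9 (expiry): payoffs max(K−S,0) = 80.3549 67.5003 50.6081 28.4100 0.0000 0.0000 0.0000 0.0000 0.0000 0.0000
step 8: (k=8,j=0): S=46.9142, K−S=74.3658, hold=73.4100 ⇒ V=74.3658 exercise | (k=8,j=1): S=61.6499, K−S=59.6301, hold=58.6743 ⇒ V=59.6301 exercise | (k=8,j=2): S=81.0142, K−S=40.2658, hold=39.3100 ⇒ V=40.2658 exercise | (k=8,j=3): S=106.4607, K−S=14.8193, hold=14.2368 ⇒ V=14.8193 exercise | (k=8,j=4): S=139.9000, K−S=0.0000, hold=0.0000 ⇒ V=0.0000 continue | (k=8,j=5): S=183.8426, K−S=0.0000, hold=0.0000 ⇒ V=0.0000 continue | (k=8,j=6): S=241.5875, K−S=0.0000, hold=0.0000 ⇒ V=0.0000 continue | (k=8,j=7): S=317.4700, K−S=0.0000, hold=0.0000 ⇒ V=0.0000 continue | (k=8,j=8): S=417.1873, K−S=0.0000, hold=0.0000 ⇒ V=0.0000 continue  boundary S*=106.4607
step 7: (k=7,j=0): S=53.7797, K−S=67.5003, hold=66.5445 ⇒ V=67.5003 exercise | (k=7,j=1): S=70.6719, K−S=50.6081, hold=49.6523 ⇒ V=50.6081 exercise | (k=7,j=2): S=92.8700, K−S=28.4100, hold=27.4543 ⇒ V=28.4100 exercise | (k=7,j=3): S=122.0404, K−S=0.0000, hold=7.4262 ⇒ V=7.4262 continue | (k=7,j=4): S=160.3732, K−S=0.0000, hold=0.0000 ⇒ V=0.0000 continue | (k=7,j=5): S=210.7464, K−S=0.0000, hold=0.0000 ⇒ V=0.0000 continue | (k=7,j=6): S=276.9418, K−S=0.0000, hold=0.0000 ⇒ V=0.0000 continue | (k=7,j=7): S=363.9292, K−S=0.0000, hold=0.0000 ⇒ V=0.0000 continue  boundary S*=92.8700
step 6: (k=6,j=0): S=61.6499, K−S=59.6301, hold=58.6743 ⇒ V=59.6301 exercise | (k=6,j=1): S=81.0142, K−S=40.2658, hold=39.3100 ⇒ V=40.2658 exercise | (k=6,j=2): S=106.4607, K−S=14.8193, hold=17.8831 ⇒ V=17.8831 continue | (k=6,j=3): S=139.9000, K−S=0.0000, hold=3.7214 ⇒ V=3.7214 continue | (k=6,j=4): S=183.8426, K−S=0.0000, hold=0.0000 ⇒ V=0.0000 continue | (k=6,j=5): S=241.5875, K−S=0.0000, hold=0.0000 ⇒ V=0.0000 continue | (k=6,j=6): S=317.4700, K−S=0.0000, hold=0.0000 ⇒ V=0.0000 continue  boundary S*=81.0142
step 5: (k=5,j=0): S=70.6719, K−S=50.6081, hold=49.6523 ⇒ V=50.6081 exercise | (k=5,j=1): S=92.8700, K−S=28.4100, hold=28.9586 ⇒ V=28.9586 continue | (k=5,j=2): S=122.0404, K−S=0.0000, hold=10.7888 ⇒ V=10.7888 continue | (k=5,j=3): S=160.3732, K−S=0.0000, hold=1.8649 ⇒ V=1.8649 continue | (k=5,j=4): S=210.7464, K−S=0.0000, hold=0.0000 ⇒ V=0.0000 continue | (k=5,j=5): S=276.9418, K−S=0.0000, hold=0.0000 ⇒ V=0.0000 continue  boundary S*=70.6719
step 4: (k=4,j=0): S=81.0142, K−S=40.2658, hold=39.5794 ⇒ V=40.2658 exercise | (k=4,j=1): S=106.4607, K−S=14.8193, hold=19.8090 ⇒ V=19.8090 continue | (k=4,j=2): S=139.9000, K−S=0.0000, hold=6.3222 ⇒ V=6.3222 continue | (k=4,j=3): S=183.8426, K−S=0.0000, hold=0.9345 ⇒ V=0.9345 continue | (k=4,j=4): S=241.5875, K−S=0.0000, hold=0.0000 ⇒ V=0.0000 continue  boundary S*=81.0142
step 3: (k=3,j=0): S=92.8700, K−S=28.4100, hold=29.9042 ⇒ V=29.9042 continue | (k=3,j=1): S=122.0404, K−S=0.0000, hold=13.0309 ⇒ V=13.0309 continue | (k=3,j=2): S=160.3732, K−S=0.0000, hold=3.6270 ⇒ V=3.6270 continue | (k=3,j=3): S=210.7464, K−S=0.0000, hold=0.4683 ⇒ V=0.4683 continue  boundary S*=-
step 2: (k=2,j=0): S=106.4607, K−S=14.8193, hold=21.3838 ⇒ V=21.3838 continue | (k=2,j=1): S=139.9000, K−S=0.0000, hold=8.3109 ⇒ V=8.3109 continue | (k=2,j=2): S=183.8426, K−S=0.0000, hold=2.0475 ⇒ V=2.0475 continue  boundary S*=-
step 1: (k=1,j=0): S=122.0404, K−S=0.0000, hold=14.7965 ⇒ V=14.7965 continue | (k=1,j=1): S=160.3732, K−S=0.0000, hold=5.1701 ⇒ V=5.1701 continue  boundary S*=-
step 0: (k=0,j=0): S=139.9000, K−S=0.0000, hold=9.9533 ⇒ V=9.9533 continue  boundary S*=-

price = 9.9533
boundary = - - - - 81.0142 70.6719 81.0142 92.8700 106.4607
tree:
9.9533
14.7965 5.1701
21.3838 8.3109 2.0475
29.9042 13.0309 3.6270 0.4683
40.2658 19.8090 6.3222 0.9345 0.0000
50.6081 28.9586 10.7888 1.8649 0.0000 0.0000
59.6301 40.2658 17.8831 3.7214 0.0000 0.0000 0.0000
67.5003 50.6081 28.4100 7.4262 0.0000 0.0000 0.0000 0.0000
74.3658 59.6301 40.2658 14.8193 0.0000 0.0000 0.0000 0.0000 0.0000
80.3549 67.5003 50.6081 28.4100 0.0000 0.0000 0.0000 0.0000 0.0000 0.0000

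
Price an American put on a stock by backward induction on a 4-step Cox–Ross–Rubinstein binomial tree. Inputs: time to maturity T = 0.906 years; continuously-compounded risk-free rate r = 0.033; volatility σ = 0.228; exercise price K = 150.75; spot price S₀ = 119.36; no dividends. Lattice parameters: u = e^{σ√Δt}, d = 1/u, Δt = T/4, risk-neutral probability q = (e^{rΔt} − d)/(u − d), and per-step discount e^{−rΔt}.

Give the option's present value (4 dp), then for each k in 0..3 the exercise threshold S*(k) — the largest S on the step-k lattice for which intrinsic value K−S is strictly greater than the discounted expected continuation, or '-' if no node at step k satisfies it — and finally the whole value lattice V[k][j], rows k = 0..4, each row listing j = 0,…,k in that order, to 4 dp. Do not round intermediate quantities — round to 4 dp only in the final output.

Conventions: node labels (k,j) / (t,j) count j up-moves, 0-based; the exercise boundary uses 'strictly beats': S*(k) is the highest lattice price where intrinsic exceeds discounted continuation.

price = 31.4277
boundary = - 107.0862 119.3600 133.0405
tree:
31.4277
43.6638 20.0134
54.6754 31.3900 9.2646
64.5548 43.6638 17.7095 1.2032
73.4182 54.6754 31.3900 2.4609 0.0000

params: Δt=0.22650 u=1.11462 d=0.89717 q=0.50740 e^(-rΔt)=0.99255
t_4 payoffs: 73.4182 54.6754 31.3900 2.4609 0.0000
t_3: node(3,0) S=86.1952 payoff=64.5548 vs cont=63.4322 → 64.5548 [stop]  node(3,1) S=107.0862 payoff=43.6638 vs cont=42.5412 → 43.6638 [stop]  node(3,2) S=133.0405 payoff=17.7095 vs cont=16.5869 → 17.7095 [stop]  node(3,3) S=165.2854 payoff=0.0000 vs cont=1.2032 → 1.2032 [wait]  ⇒ S*(3)=133.0405
t_2: node(2,0) S=96.0746 payoff=54.6754 vs cont=53.5529 → 54.6754 [stop]  node(2,1) S=119.3600 payoff=31.3900 vs cont=30.2674 → 31.3900 [stop]  node(2,2) S=148.2891 payoff=2.4609 vs cont=9.2646 → 9.2646 [wait]  ⇒ S*(2)=119.3600
t_1: node(1,0) S=107.0862 payoff=43.6638 vs cont=42.5412 → 43.6638 [stop]  node(1,1) S=133.0405 payoff=17.7095 vs cont=20.0134 → 20.0134 [wait]  ⇒ S*(1)=107.0862
t_0: node(0,0) S=119.3600 payoff=31.3900 vs cont=31.4277 → 31.4277 [wait]  ⇒ S*(0)=-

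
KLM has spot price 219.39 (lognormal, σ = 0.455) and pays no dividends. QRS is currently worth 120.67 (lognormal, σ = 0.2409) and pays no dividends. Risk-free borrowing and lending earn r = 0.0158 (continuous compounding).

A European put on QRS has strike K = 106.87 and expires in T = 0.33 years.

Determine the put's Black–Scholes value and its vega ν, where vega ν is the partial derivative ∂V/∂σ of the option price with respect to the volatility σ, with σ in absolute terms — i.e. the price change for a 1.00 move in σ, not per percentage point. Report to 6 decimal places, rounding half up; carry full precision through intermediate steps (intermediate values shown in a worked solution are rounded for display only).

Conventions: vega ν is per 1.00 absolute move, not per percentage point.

price = 1.528377
ν = 17.033980

σ√T = 0.2409·√0.33 = 0.138387
d₁ = (ln(S/K) + (r+σ²/2)T) / (σ√T) = (ln(120.67/106.87) + (0.0158+0.2409²/2)·0.33) / 0.138387 = (0.121446 + 0.014789) / 0.138387 = 0.984459
d₂ = d₁ − σ√T = 0.984459 − 0.138387 = 0.846072
e^{−rT} = 0.994800
N(−d₁) = 0.162445,  N(−d₂) = 0.198756
Put price V = K·e^{−rT}·N(−d₂) − S·N(−d₁) = 21.130614 − 19.602238 = 1.528377
φ(d₁) = (1/√(2π))·e^{−d₁²/2} = 0.245731
ν = S·φ(d₁)·√T = 17.033980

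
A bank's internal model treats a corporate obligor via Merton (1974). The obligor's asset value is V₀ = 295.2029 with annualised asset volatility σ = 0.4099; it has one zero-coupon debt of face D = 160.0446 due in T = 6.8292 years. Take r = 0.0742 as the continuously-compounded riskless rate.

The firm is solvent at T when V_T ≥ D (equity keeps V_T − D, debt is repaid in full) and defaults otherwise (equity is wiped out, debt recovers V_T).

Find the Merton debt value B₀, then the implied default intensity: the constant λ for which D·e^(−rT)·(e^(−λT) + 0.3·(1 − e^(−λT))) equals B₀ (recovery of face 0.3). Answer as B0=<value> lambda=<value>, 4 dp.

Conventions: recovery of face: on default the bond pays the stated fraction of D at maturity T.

Equity is a call on the firm's assets struck at D = 160.0446:
d₁ = [ln(V₀/D) + (r + σ²/2)T] / (σ√T)
   = [ln(295.2029/160.0446) + (0.0742 + 0.5·0.4099²)·6.8292] / (0.4099·√6.8292)
   = [0.612210 + 1.080441] / 1.071181 = 1.580173
d₂ = d₁ − σ√T = 1.580173 − 1.071181 = 0.508992
N(d₁) = 0.942966,  N(d₂) = 0.694621,  e^(−rT) = 0.602464
E₀ = V₀·N(d₁) − D·e^(−rT)·N(d₂)
   = 295.2029·0.942966 − 160.0446·0.602464·0.694621 = 211.390221
B₀ = V₀ − E₀ = 295.2029 − 211.390221 = 83.812679
e^(−λT) = (B₀·e^(rT)/D − 0.3)/(1 − 0.3) = (83.8127·1.659849/160.0446 − 0.3)/0.7 = 0.81319339
λ = −ln(0.81319339)/6.8292 = 0.030280

B0=83.8127 lambda=0.0303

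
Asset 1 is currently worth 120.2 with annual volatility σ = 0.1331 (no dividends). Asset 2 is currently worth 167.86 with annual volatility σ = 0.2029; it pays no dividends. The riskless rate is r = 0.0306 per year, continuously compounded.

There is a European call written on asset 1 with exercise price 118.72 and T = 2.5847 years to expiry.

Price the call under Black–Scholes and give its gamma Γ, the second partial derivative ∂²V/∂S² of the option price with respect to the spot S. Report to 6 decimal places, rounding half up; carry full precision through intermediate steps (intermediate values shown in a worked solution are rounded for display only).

σ√T = 0.1331·√2.5847 = 0.213985
d₁ = (ln(S/K) + (r+σ²/2)T) / (σ√T) = (ln(120.2/118.72) + (0.0306+0.1331²/2)·2.5847) / 0.213985 = (0.012389 + 0.101987) / 0.213985 = 0.534504
d₂ = d₁ − σ√T = 0.534504 − 0.213985 = 0.320519
e^{−rT} = 0.923955
N(d₁) = 0.703504,  N(d₂) = 0.625713
Call price V = S·N(d₁) − K·e^{−rT}·N(d₂) = 84.561137 − 68.635640 = 15.925497
φ(d₁) = (1/√(2π))·e^{−d₁²/2} = 0.345838
Γ = φ(d₁) / (S·σ·√T) = 0.013446

price = 15.925497
Γ = 0.013446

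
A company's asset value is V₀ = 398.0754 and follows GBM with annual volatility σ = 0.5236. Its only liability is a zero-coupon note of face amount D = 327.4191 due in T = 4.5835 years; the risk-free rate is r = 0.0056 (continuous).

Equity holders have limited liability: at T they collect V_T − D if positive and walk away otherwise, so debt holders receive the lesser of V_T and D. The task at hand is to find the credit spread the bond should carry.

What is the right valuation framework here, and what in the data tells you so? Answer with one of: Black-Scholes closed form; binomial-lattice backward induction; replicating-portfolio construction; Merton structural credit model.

framework: Merton structural credit model

Key observation: assets follow a GBM and default happens iff V_T < 327.4191; valuing claims on that split (equity as a call, risky debt as the residual) is the structural model's definition.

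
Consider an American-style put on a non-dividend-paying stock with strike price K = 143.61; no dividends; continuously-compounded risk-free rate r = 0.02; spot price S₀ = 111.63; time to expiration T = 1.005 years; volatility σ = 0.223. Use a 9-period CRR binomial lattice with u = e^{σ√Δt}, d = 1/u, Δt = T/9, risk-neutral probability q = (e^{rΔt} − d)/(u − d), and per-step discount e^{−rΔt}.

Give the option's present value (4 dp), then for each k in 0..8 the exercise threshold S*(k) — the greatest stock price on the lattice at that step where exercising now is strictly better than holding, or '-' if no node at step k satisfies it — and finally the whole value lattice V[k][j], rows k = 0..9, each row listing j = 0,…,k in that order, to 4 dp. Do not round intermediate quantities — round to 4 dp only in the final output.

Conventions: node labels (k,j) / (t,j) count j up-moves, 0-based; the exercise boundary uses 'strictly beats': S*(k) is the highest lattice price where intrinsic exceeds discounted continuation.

Δt=0.11167, u=1.07737, d=0.92819, q=0.49637, disc=e^(-rΔt)=0.99777
k=9 terminal: V=max(K-S,0) → 86.5263 77.3519 66.7031 54.3429 39.9962 23.3437 4.0148 0.0000 0.0000 0.0000
k=8: j=0 S=61.5001 intr=82.1099 cont=81.7896 V=82.1099[EX]; j=1 S=71.3842 intr=72.2258 cont=71.9055 V=72.2258[EX]; j=2 S=82.8568 intr=60.7532 cont=60.4328 V=60.7532[EX]; j=3 S=96.1733 intr=47.4367 cont=47.1163 V=47.4367[EX]; j=4 S=111.6300 intr=31.9800 cont=31.6596 V=31.9800[EX]; j=5 S=129.5708 intr=14.0392 cont=13.7188 V=14.0392[EX]; j=6 S=150.3951 intr=0.0000 cont=2.0175 V=2.0175[hold]; j=7 S=174.5661 intr=0.0000 cont=0.0000 V=0.0000[hold]; j=8 S=202.6218 intr=0.0000 cont=0.0000 V=0.0000[hold]  S*(8)=129.5708
k=7: j=0 S=66.2581 intr=77.3519 cont=77.0316 V=77.3519[EX]; j=1 S=76.9069 intr=66.7031 cont=66.3828 V=66.7031[EX]; j=2 S=89.2671 intr=54.3429 cont=54.0225 V=54.3429[EX]; j=3 S=103.6138 intr=39.9962 cont=39.6758 V=39.9962[EX]; j=4 S=120.2663 intr=23.3437 cont=23.0233 V=23.3437[EX]; j=5 S=139.5952 intr=4.0148 cont=8.0540 V=8.0540[hold]; j=6 S=162.0305 intr=0.0000 cont=1.0138 V=1.0138[hold]; j=7 S=188.0715 intr=0.0000 cont=0.0000 V=0.0000[hold]  S*(7)=120.2663
k=6: j=0 S=71.3842 intr=72.2258 cont=71.9055 V=72.2258[EX]; j=1 S=82.8568 intr=60.7532 cont=60.4328 V=60.7532[EX]; j=2 S=96.1733 intr=47.4367 cont=47.1163 V=47.4367[EX]; j=3 S=111.6300 intr=31.9800 cont=31.6596 V=31.9800[EX]; j=4 S=129.5708 intr=14.0392 cont=15.7192 V=15.7192[hold]; j=5 S=150.3951 intr=0.0000 cont=4.5493 V=4.5493[hold]; j=6 S=174.5661 intr=0.0000 cont=0.5094 V=0.5094[hold]  S*(6)=111.6300
k=5: j=0 S=76.9069 intr=66.7031 cont=66.3828 V=66.7031[EX]; j=1 S=89.2671 intr=54.3429 cont=54.0225 V=54.3429[EX]; j=2 S=103.6138 intr=39.9962 cont=39.6758 V=39.9962[EX]; j=3 S=120.2663 intr=23.3437 cont=23.8554 V=23.8554[hold]; j=4 S=139.5952 intr=4.0148 cont=10.1522 V=10.1522[hold]; j=5 S=162.0305 intr=0.0000 cont=2.5384 V=2.5384[hold]  S*(5)=103.6138
k=4: j=0 S=82.8568 intr=60.7532 cont=60.4328 V=60.7532[EX]; j=1 S=96.1733 intr=47.4367 cont=47.1163 V=47.4367[EX]; j=2 S=111.6300 intr=31.9800 cont=31.9131 V=31.9800[EX]; j=3 S=129.5708 intr=14.0392 cont=17.0155 V=17.0155[hold]; j=4 S=150.3951 intr=0.0000 cont=6.3587 V=6.3587[hold]  S*(4)=111.6300
k=3: j=0 S=89.2671 intr=54.3429 cont=54.0225 V=54.3429[EX]; j=1 S=103.6138 intr=39.9962 cont=39.6758 V=39.9962[EX]; j=2 S=120.2663 intr=23.3437 cont=24.4973 V=24.4973[hold]; j=3 S=139.5952 intr=4.0148 cont=11.6997 V=11.6997[hold]  S*(3)=103.6138
k=2: j=0 S=96.1733 intr=47.4367 cont=47.1163 V=47.4367[EX]; j=1 S=111.6300 intr=31.9800 cont=32.2310 V=32.2310[hold]; j=2 S=129.5708 intr=14.0392 cont=18.1045 V=18.1045[hold]  S*(2)=96.1733
k=1: j=0 S=103.6138 intr=39.9962 cont=39.8001 V=39.9962[EX]; j=1 S=120.2663 intr=23.3437 cont=25.1628 V=25.1628[hold]  S*(1)=103.6138
k=0: j=0 S=111.6300 intr=31.9800 cont=32.5606 V=32.5606[hold]  S*(0)=-

price = 32.5606
boundary = - 103.6138 96.1733 103.6138 111.6300 103.6138 111.6300 120.2663 129.5708
tree:
32.5606
39.9962 25.1628
47.4367 32.2310 18.1045
54.3429 39.9962 24.4973 11.6997
60.7532 47.4367 31.9800 17.0155 6.3587
66.7031 54.3429 39.9962 23.8554 10.1522 2.5384
72.2258 60.7532 47.4367 31.9800 15.7192 4.5493 0.5094
77.3519 66.7031 54.3429 39.9962 23.3437 8.0540 1.0138 0.0000
82.1099 72.2258 60.7532 47.4367 31.9800 14.0392 2.0175 0.0000 0.0000
86.5263 77.3519 66.7031 54.3429 39.9962 23.3437 4.0148 0.0000 0.0000 0.0000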